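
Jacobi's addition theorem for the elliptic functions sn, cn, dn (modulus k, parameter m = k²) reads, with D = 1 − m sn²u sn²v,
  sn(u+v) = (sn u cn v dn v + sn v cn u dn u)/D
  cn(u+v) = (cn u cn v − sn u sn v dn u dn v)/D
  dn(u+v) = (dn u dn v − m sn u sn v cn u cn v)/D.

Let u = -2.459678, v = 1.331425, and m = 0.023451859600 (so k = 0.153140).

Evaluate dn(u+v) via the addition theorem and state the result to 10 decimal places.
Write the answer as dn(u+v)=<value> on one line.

dn(u+v)=0.9904181450

sn u = -0.6437303994707767, cn u = -0.7652523588968506, dn u = 0.995129042589267
sn v = 0.9699357975871314, cn v = 0.2433609429613044, dn v = 0.988907005839113
m = k² = 0.0234518596
D = 1 − m·sn²u·sn²v = 0.9908573667370032
dn(u+v) = (dn u·dn v − m·sn u·sn v·cn u·cn v)/D = 0.9813631151409545/0.9908573667370032 = 0.9904181450178704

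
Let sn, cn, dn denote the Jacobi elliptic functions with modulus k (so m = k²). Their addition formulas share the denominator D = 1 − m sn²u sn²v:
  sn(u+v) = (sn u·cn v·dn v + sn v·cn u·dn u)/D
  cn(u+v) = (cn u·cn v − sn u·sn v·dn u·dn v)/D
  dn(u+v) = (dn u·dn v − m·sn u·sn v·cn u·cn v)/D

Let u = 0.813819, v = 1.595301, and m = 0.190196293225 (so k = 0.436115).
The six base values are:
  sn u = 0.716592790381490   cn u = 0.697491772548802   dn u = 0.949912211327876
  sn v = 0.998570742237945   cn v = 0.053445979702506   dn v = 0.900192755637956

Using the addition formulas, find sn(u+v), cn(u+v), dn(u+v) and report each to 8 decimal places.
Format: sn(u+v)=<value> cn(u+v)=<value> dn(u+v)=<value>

sn(u+v)=0.77118998 cn(u+v)=-0.63660507 dn(u+v)=0.94174508

m = k² = 0.190196293225
D = 1 − m·sn²u·sn²v = 0.9026121917558741
sn(u+v) = (sn u·cn v·dn v + sn v·cn u·dn u)/D = 0.6960854745131951/0.9026121917558741 = 0.7711899760173664
cn(u+v) = (cn u·cn v − sn u·sn v·dn u·dn v)/D = -0.5746075015852847/0.9026121917558741 = -0.6366050745087836
dn(u+v) = (dn u·dn v − m·sn u·sn v·cn u·cn v)/D = 0.8500305936162459/0.9026121917558741 = 0.9417450831931043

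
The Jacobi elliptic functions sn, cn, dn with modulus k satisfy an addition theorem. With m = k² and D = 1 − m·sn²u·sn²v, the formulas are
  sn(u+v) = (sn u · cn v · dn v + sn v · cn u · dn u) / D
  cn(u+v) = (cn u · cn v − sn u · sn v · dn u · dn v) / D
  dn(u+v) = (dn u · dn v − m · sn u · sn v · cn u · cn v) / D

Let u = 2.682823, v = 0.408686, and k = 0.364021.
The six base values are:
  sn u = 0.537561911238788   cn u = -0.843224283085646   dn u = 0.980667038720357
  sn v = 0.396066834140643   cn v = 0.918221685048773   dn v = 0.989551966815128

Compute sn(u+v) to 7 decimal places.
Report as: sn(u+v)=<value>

m = k² = 0.132511288441
D = 1 − m·sn²u·sn²v = 0.9939931496919016
sn(u+v) = (sn u·cn v·dn v + sn v·cn u·dn u)/D = 0.1609273624220374/0.9939931496919016 = 0.1618998707102946

sn(u+v)=0.1618999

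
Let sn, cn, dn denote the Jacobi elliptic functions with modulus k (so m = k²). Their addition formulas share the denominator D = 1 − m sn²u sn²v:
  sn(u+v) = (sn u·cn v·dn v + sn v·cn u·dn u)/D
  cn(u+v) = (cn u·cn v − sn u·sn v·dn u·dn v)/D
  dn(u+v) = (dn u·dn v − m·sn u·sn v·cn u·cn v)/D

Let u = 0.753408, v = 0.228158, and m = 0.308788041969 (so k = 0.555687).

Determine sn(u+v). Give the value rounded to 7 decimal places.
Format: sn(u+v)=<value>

sn u = 0.6697432310943913, cn u = 0.742592758113924, dn u = 0.9281655414882749
sn v = 0.225594818186924, cn v = 0.9742212161553498, dn v = 0.9921113059475538
m = k² = 0.308788041969
D = 1 − m·sn²u·sn²v = 0.9929508722803763
sn(u+v) = (sn u·cn v·dn v + sn v·cn u·dn u)/D = 0.8028218702471703/0.9929508722803763 = 0.8085212397300559

sn(u+v)=0.8085212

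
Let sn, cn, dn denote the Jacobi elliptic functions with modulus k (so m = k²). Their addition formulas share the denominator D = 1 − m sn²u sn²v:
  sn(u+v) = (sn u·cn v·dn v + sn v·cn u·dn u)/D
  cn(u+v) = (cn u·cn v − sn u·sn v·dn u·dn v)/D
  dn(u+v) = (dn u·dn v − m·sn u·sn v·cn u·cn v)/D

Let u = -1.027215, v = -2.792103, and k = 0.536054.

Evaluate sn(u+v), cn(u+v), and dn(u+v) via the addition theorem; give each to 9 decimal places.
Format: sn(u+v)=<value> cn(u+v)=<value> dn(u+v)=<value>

sn u = -0.8334784882271928, cn u = 0.5525519067585535, dn u = 0.8946391243233956
sn v = -0.5732382880752749, cn v = -0.8193887142770079, dn v = 0.9516169912148137
m = k² = 0.287353890916
D = 1 − m·sn²u·sn²v = 0.9344041667126515
sn(u+v) = (sn u·cn v·dn v + sn v·cn u·dn u)/D = 0.3665285426449533/0.9344041667126515 = 0.3922591055372171
cn(u+v) = (cn u·cn v − sn u·sn v·dn u·dn v)/D = -0.8595161279443983/0.9344041667126515 = -0.9198547679515187
dn(u+v) = (dn u·dn v − m·sn u·sn v·cn u·cn v)/D = 0.9135136087727368/0.9344041667126515 = 0.9776429101194933

sn(u+v)=0.392259106 cn(u+v)=-0.919854768 dn(u+v)=0.977642910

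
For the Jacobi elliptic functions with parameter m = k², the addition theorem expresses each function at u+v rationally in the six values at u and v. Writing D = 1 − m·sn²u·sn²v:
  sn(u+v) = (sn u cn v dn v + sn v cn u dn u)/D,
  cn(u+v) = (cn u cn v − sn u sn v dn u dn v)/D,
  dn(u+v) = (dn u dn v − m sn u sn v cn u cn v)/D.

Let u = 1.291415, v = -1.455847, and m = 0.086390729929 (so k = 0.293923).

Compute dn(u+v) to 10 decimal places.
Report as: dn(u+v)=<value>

sn u = 0.9548720210782691, cn u = 0.29701754722895, dn u = 0.9598075903269103
sn v = -0.9896466254318239, cn v = 0.1435254568757863, dn v = 0.9567595731513197
m = k² = 0.086390729929
D = 1 − m·sn²u·sn²v = 0.9228532249610517
dn(u+v) = (dn u·dn v − m·sn u·sn v·cn u·cn v)/D = 0.921785294838437/0.9228532249610517 = 0.9988427952639384

dn(u+v)=0.9988427953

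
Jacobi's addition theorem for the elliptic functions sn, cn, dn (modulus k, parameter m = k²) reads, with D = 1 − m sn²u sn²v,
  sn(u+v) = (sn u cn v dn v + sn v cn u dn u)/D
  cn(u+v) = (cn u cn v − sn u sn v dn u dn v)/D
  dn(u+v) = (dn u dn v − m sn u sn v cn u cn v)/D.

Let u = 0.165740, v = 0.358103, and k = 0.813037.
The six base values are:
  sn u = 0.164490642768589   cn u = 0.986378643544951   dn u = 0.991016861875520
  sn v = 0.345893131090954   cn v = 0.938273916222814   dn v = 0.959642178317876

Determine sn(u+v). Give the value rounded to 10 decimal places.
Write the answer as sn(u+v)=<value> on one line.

m = k² = 0.661029163369
D = 1 − m·sn²u·sn²v = 0.9978601324602514
sn(u+v) = (sn u·cn v·dn v + sn v·cn u·dn u)/D = 0.486225279206125/0.9978601324602514 = 0.487267968114252

sn(u+v)=0.4872679681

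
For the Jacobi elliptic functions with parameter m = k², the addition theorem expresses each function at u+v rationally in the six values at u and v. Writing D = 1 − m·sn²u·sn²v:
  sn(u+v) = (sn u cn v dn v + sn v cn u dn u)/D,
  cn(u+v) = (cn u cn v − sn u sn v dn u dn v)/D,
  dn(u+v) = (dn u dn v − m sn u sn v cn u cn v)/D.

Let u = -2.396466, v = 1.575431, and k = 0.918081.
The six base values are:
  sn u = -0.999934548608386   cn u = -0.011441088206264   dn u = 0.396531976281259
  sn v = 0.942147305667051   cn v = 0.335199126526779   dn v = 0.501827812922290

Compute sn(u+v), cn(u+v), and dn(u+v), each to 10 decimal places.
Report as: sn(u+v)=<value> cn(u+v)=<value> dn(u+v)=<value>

m = k² = 0.842872722561
D = 1 − m·sn²u·sn²v = 0.2519290880015893
sn(u+v) = (sn u·cn v·dn v + sn v·cn u·dn u)/D = -0.1724755285158039/0.2519290880015893 = -0.6846193501669639
cn(u+v) = (cn u·cn v − sn u·sn v·dn u·dn v)/D = 0.1836313084539416/0.2519290880015893 = 0.7289007788286168
dn(u+v) = (dn u·dn v − m·sn u·sn v·cn u·cn v)/D = 0.195945526908361/0.2519290880015893 = 0.7777804796686473

sn(u+v)=-0.6846193502 cn(u+v)=0.7289007788 dn(u+v)=0.7777804797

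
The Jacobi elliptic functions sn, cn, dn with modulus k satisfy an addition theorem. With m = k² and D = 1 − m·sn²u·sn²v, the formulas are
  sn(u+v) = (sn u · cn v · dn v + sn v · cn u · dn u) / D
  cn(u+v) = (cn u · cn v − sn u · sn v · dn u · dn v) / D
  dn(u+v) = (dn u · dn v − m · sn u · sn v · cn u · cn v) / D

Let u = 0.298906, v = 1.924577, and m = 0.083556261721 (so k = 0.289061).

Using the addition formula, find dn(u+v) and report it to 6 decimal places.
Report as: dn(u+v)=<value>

dn(u+v)=0.970916

sn u = 0.2941258757953833, cn u = 0.9557666918174115, dn u = 0.9963792175793046
sn v = 0.9535086338815205, cn v = -0.3013656999616852, dn v = 0.9612660533628411
m = k² = 0.083556261721
D = 1 − m·sn²u·sn²v = 0.9934280427760924
dn(u+v) = (dn u·dn v − m·sn u·sn v·cn u·cn v)/D = 0.9645351887176418/0.9934280427760924 = 0.9709160071848679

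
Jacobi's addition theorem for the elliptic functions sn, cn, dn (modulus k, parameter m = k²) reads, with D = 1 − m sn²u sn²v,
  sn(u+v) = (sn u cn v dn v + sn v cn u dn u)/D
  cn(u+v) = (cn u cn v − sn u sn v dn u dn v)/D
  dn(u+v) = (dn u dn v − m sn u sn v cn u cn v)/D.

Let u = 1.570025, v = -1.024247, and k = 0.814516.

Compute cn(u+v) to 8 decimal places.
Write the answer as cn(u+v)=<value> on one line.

sn u = 0.9638298136275173, cn u = 0.2665184615795786, dn u = 0.6194263103615788
sn v = -0.8009592966853398, cn v = 0.5987188029896219, dn v = 0.7578798432055608
m = k² = 0.663436314256
D = 1 − m·sn²u·sn²v = 0.6046144031495465
cn(u+v) = (cn u·cn v − sn u·sn v·dn u·dn v)/D = 0.5219801439304094/0.6046144031495465 = 0.8633273392286386

cn(u+v)=0.86332734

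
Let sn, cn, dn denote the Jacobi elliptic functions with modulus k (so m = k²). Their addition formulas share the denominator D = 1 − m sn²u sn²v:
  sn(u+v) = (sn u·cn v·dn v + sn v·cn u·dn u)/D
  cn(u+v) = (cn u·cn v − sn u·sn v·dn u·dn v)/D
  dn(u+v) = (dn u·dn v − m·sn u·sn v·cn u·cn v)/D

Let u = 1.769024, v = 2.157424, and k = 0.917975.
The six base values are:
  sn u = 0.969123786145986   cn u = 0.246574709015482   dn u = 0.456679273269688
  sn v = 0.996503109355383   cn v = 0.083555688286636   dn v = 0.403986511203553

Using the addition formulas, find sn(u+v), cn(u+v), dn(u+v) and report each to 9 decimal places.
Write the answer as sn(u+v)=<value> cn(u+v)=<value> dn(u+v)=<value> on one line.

sn(u+v)=0.676961553 cn(u+v)=-0.736018380 dn(u+v)=0.783466690

m = k² = 0.842678100625
D = 1 − m·sn²u·sn²v = 0.2140814671911177
sn(u+v) = (sn u·cn v·dn v + sn v·cn u·dn u)/D = 0.1449249225427029/0.2140814671911177 = 0.6769615532077961
cn(u+v) = (cn u·cn v − sn u·sn v·dn u·dn v)/D = -0.1575678946381311/0.2140814671911177 = -0.7360183798509982
dn(u+v) = (dn u·dn v − m·sn u·sn v·cn u·cn v)/D = 0.1677256985576277/0.2140814671911177 = 0.7834666903132411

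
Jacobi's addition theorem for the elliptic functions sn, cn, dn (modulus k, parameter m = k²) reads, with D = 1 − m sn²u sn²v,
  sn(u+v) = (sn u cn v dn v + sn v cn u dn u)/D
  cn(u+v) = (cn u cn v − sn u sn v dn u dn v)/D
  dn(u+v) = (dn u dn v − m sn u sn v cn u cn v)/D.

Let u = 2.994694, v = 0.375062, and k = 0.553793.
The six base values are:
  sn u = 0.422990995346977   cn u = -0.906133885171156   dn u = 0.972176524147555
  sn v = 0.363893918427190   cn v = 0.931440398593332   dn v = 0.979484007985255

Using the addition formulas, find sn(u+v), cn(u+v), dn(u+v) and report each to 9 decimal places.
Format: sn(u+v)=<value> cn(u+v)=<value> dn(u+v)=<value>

sn(u+v)=0.065823885 cn(u+v)=-0.997831256 dn(u+v)=0.999335376

m = k² = 0.306686686849
D = 1 − m·sn²u·sn²v = 0.9927338097757605
sn(u+v) = (sn u·cn v·dn v + sn v·cn u·dn u)/D = 0.06534559563632345/0.9927338097757605 = 0.06582388450241638
cn(u+v) = (cn u·cn v − sn u·sn v·dn u·dn v)/D = -0.9905808246694612/0.9927338097757605 = -0.9978312563900835
dn(u+v) = (dn u·dn v − m·sn u·sn v·cn u·cn v)/D = 0.9920740146505865/0.9927338097757605 = 0.9993353755874165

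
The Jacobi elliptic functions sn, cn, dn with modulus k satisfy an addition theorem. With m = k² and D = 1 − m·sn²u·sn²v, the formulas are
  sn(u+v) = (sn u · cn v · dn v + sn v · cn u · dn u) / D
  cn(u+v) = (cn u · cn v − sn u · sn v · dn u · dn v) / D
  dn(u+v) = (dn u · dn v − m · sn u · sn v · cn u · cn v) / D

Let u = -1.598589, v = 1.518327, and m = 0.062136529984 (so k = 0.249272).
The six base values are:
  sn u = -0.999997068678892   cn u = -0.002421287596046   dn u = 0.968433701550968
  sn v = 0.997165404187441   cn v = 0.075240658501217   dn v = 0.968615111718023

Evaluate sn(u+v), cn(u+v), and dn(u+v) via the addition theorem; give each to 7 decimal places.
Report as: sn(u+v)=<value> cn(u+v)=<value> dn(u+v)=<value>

sn(u+v)=-0.0801705 cn(u+v)=0.9967812 dn(u+v)=0.9998003

m = k² = 0.062136529984
D = 1 − m·sn²u·sn²v = 0.9382155968699605
sn(u+v) = (sn u·cn v·dn v + sn v·cn u·dn u)/D = -0.07521723499615923/0.9382155968699605 = -0.08017052290230106
cn(u+v) = (cn u·cn v − sn u·sn v·dn u·dn v)/D = 0.9351956339555851/0.9382155968699605 = 0.9967811631735281
dn(u+v) = (dn u·dn v − m·sn u·sn v·cn u·cn v)/D = 0.9380282301520997/0.9382155968699605 = 0.9998002946034091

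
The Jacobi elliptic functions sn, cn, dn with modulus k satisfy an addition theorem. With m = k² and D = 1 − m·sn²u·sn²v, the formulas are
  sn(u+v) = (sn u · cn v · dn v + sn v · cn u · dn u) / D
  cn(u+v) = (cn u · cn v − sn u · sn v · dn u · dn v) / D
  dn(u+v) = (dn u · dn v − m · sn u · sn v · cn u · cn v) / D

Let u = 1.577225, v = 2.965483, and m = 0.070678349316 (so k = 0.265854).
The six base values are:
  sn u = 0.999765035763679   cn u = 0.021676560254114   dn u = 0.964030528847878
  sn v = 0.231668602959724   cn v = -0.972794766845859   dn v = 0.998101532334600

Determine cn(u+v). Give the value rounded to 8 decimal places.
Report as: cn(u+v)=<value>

m = k² = 0.070678349316
D = 1 − m·sn²u·sn²v = 0.9962084512335675
cn(u+v) = (cn u·cn v − sn u·sn v·dn u·dn v)/D = -0.2439460785246291/0.9962084512335675 = -0.2448745322553325

cn(u+v)=-0.24487453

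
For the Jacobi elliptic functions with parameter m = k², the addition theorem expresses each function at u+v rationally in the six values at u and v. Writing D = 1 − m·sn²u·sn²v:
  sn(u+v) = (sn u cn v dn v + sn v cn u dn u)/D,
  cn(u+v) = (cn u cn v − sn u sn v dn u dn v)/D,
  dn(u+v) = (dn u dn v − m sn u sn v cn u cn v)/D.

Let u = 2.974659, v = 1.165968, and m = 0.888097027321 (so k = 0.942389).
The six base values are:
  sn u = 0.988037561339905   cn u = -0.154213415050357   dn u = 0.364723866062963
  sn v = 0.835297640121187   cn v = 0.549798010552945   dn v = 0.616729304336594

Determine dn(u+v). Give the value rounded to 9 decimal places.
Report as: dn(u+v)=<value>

dn(u+v)=0.726617059

m = k² = 0.888097027321
D = 1 − m·sn²u·sn²v = 0.3950912934447954
dn(u+v) = (dn u·dn v − m·sn u·sn v·cn u·cn v)/D = 0.287080073730378/0.3950912934447954 = 0.7266170591291216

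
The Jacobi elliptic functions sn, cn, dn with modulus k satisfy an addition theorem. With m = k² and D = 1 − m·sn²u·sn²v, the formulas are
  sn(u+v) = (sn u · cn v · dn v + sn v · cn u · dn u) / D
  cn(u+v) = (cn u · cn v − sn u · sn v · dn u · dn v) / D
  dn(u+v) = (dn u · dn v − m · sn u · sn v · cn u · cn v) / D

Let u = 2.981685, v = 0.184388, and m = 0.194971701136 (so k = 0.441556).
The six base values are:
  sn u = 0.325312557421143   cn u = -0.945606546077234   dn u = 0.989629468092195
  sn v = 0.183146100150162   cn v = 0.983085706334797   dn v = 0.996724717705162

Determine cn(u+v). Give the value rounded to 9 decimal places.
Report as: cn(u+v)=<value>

cn(u+v)=-0.989065547

m = k² = 0.194971701136
D = 1 − m·sn²u·sn²v = 0.9993079004172724
cn(u+v) = (cn u·cn v − sn u·sn v·dn u·dn v)/D = -0.9883810153224165/0.9993079004172724 = -0.9890655471749065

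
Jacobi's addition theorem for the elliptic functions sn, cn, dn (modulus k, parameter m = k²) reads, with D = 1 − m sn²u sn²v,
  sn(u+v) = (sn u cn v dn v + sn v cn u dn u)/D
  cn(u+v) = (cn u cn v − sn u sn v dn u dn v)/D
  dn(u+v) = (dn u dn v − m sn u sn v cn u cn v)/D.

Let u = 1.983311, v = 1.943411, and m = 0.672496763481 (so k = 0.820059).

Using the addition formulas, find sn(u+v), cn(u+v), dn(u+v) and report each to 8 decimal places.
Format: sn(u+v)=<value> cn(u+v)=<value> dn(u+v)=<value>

sn u = 0.9995329054119566, cn u = 0.03056093910096055, dn u = 0.5728274862406943
sn v = 0.9985723195777385, cn v = 0.053416500944323, dn v = 0.5739530352865123
m = k² = 0.672496763481
D = 1 − m·sn²u·sn²v = 0.3300483870379997
sn(u+v) = (sn u·cn v·dn v + sn v·cn u·dn u)/D = 0.04812539514314954/0.3300483870379997 = 0.1458131505354356
cn(u+v) = (cn u·cn v − sn u·sn v·dn u·dn v)/D = -0.3265208785494443/0.3300483870379997 = -0.9893121474696095
dn(u+v) = (dn u·dn v − m·sn u·sn v·cn u·cn v)/D = 0.3276803308066327/0.3300483870379997 = 0.9928251240594781

sn(u+v)=0.14581315 cn(u+v)=-0.98931215 dn(u+v)=0.99282512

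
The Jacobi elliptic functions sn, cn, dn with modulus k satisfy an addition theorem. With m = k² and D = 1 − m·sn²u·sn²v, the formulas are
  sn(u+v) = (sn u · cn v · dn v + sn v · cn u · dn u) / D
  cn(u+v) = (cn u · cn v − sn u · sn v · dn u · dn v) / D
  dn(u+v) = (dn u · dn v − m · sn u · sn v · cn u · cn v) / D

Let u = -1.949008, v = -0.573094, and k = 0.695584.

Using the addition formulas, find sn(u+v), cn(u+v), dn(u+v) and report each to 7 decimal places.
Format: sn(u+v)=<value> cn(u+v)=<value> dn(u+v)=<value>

sn(u+v)=-0.8740872 cn(u+v)=-0.4857691 dn(u+v)=0.7939362

sn u = -0.9969637644167538, cn u = -0.07786688924039158, dn u = 0.7204835358476475
sn v = -0.5303090612844846, cn v = 0.8478043993277982, dn v = 0.9294792115281025
m = k² = 0.483837101056
D = 1 − m·sn²u·sn²v = 0.8647566216929343
sn(u+v) = (sn u·cn v·dn v + sn v·cn u·dn u)/D = -0.7558726615923503/0.8647566216929343 = -0.8740871623654967
cn(u+v) = (cn u·cn v − sn u·sn v·dn u·dn v)/D = -0.4200720583650774/0.8647566216929343 = -0.4857691144853014
dn(u+v) = (dn u·dn v − m·sn u·sn v·cn u·cn v)/D = 0.6865616078901804/0.8647566216929343 = 0.7939362251382343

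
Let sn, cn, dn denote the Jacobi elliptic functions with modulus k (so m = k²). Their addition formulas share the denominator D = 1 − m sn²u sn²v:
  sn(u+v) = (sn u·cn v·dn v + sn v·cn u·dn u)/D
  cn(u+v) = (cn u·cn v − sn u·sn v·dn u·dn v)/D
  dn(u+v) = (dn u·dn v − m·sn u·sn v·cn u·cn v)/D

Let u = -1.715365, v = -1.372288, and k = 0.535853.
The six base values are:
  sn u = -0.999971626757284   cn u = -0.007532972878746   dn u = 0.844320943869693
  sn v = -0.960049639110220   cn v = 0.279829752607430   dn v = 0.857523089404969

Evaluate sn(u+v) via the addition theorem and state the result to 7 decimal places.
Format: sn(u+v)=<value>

sn(u+v)=-0.3180037

m = k² = 0.287138437609
D = 1 − m·sn²u·sn²v = 0.7353608668425177
sn(u+v) = (sn u·cn v·dn v + sn v·cn u·dn u)/D = -0.233847512889309/0.7353608668425177 = -0.3180037494970329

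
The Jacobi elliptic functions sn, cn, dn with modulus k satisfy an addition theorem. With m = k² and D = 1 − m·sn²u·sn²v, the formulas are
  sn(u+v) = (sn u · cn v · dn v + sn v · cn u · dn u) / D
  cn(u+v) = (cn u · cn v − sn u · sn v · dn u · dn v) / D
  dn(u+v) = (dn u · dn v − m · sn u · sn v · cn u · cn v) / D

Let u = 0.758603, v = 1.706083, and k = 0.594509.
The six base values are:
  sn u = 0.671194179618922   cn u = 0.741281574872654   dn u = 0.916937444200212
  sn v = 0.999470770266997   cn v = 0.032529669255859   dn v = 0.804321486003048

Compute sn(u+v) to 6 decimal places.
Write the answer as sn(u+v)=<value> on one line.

m = k² = 0.353440951081
D = 1 − m·sn²u·sn²v = 0.8409427659540104
sn(u+v) = (sn u·cn v·dn v + sn v·cn u·dn u)/D = 0.6969104444435139/0.8409427659540104 = 0.8287251792372593

sn(u+v)=0.828725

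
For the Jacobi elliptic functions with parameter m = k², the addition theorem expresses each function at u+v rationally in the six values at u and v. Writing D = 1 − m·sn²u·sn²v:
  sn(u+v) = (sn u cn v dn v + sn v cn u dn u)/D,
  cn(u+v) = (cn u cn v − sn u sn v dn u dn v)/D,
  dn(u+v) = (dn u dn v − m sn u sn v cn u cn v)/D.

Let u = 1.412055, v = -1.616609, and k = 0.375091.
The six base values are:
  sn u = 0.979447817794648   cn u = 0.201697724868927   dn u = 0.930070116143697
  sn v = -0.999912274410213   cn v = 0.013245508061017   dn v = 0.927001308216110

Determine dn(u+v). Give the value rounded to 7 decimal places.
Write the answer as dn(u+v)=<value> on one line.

dn(u+v)=0.9970987

m = k² = 0.140693258281
D = 1 − m·sn²u·sn²v = 0.8650541004767052
dn(u+v) = (dn u·dn v − m·sn u·sn v·cn u·cn v)/D = 0.8625443315985538/0.8650541004767052 = 0.9970987145465604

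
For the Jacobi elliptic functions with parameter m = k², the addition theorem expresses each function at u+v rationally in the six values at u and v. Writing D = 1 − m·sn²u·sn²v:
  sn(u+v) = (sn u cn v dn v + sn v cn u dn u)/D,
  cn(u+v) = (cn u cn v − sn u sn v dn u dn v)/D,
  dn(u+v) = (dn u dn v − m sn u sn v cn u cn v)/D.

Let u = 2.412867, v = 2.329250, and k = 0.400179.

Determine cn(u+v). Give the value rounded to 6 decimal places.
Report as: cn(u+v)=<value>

cn(u+v)=-0.162618

sn u = 0.7528203691724932, cn u = -0.6582260187496321, dn u = 0.9535411179221324
sn v = 0.8026910706240696, cn v = -0.5963950411768904, dn v = 0.9470045622714255
m = k² = 0.160143232041
D = 1 − m·sn²u·sn²v = 0.9415225837625225
cn(u+v) = (cn u·cn v − sn u·sn v·dn u·dn v)/D = -0.1531087890605715/0.9415225837625225 = -0.1626182862748937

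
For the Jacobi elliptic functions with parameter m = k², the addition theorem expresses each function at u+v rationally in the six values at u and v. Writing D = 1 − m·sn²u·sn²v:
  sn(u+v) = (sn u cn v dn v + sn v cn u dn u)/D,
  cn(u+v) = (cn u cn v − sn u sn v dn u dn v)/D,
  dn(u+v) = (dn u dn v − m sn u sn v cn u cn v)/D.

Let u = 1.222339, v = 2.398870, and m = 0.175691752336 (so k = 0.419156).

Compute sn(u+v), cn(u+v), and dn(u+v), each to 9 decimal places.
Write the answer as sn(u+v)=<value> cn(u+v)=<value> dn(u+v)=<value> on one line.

sn u = 0.9256443904319305, cn u = 0.3783945856667347, dn u = 0.9216638353530612
sn v = 0.7697052230581958, cn v = -0.6383994592705519, dn v = 0.9465263341211394
m = k² = 0.175691752336
D = 1 − m·sn²u·sn²v = 0.9108156628496478
sn(u+v) = (sn u·cn v·dn v + sn v·cn u·dn u)/D = -0.290894936280824/0.9108156628496478 = -0.3193784957218542
cn(u+v) = (cn u·cn v − sn u·sn v·dn u·dn v)/D = -0.8631137281600951/0.9108156628496478 = -0.9476272349771536
dn(u+v) = (dn u·dn v − m·sn u·sn v·cn u·cn v)/D = 0.9026173937564919/0.9108156628496478 = 0.9909989809930297

sn(u+v)=-0.319378496 cn(u+v)=-0.947627235 dn(u+v)=0.990998981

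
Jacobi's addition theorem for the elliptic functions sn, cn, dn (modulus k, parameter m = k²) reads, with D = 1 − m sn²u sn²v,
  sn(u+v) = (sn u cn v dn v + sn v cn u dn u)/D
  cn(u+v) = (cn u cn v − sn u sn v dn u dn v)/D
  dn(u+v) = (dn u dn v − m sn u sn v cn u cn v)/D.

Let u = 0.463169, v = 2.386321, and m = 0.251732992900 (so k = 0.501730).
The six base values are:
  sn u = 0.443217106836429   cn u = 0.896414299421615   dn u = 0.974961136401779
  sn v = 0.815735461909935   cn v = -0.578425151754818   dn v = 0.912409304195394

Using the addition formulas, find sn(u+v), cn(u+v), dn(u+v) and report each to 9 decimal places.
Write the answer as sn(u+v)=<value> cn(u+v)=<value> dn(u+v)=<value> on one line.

m = k² = 0.2517329929
D = 1 − m·sn²u·sn²v = 0.967094245499586
sn(u+v) = (sn u·cn v·dn v + sn v·cn u·dn u)/D = 0.4790151132004601/0.967094245499586 = 0.4953137870787435
cn(u+v) = (cn u·cn v − sn u·sn v·dn u·dn v)/D = -0.8401284431585232/0.967094245499586 = -0.8687141372912686
dn(u+v) = (dn u·dn v − m·sn u·sn v·cn u·cn v)/D = 0.9367549120737997/0.967094245499586 = 0.9686283590591386

sn(u+v)=0.495313787 cn(u+v)=-0.868714137 dn(u+v)=0.968628359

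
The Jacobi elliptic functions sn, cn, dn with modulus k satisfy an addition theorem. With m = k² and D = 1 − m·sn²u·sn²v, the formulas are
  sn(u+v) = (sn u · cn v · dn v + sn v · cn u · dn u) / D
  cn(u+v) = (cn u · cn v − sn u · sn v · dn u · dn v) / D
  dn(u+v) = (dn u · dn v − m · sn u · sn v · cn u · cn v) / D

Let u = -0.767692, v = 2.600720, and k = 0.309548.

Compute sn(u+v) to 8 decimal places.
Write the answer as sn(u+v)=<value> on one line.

sn(u+v)=0.97768138

sn u = -0.6898499159756933, cn u = 0.7239524110245983, dn u = 0.9769339581976745
sn v = 0.57855006155621, cn v = -0.8156468759661289, dn v = 0.9838328744770015
m = k² = 0.095819964304
D = 1 − m·sn²u·sn²v = 0.9847367462473501
sn(u+v) = (sn u·cn v·dn v + sn v·cn u·dn u)/D = 0.9627587772741488/0.9847367462473501 = 0.9776813762084585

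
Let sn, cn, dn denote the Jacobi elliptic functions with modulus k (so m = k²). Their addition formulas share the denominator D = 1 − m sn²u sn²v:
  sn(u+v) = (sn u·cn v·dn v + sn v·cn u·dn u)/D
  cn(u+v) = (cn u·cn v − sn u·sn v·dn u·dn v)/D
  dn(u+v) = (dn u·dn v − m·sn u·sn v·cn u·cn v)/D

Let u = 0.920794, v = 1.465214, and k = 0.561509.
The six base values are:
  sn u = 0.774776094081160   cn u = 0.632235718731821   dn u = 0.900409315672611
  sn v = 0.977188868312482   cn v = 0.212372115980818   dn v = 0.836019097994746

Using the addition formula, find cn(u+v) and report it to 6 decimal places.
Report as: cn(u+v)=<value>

cn(u+v)=-0.531748

m = k² = 0.315292357081
D = 1 − m·sn²u·sn²v = 0.8192730625087587
cn(u+v) = (cn u·cn v − sn u·sn v·dn u·dn v)/D = -0.435646830208356/0.8192730625087587 = -0.5317480216844046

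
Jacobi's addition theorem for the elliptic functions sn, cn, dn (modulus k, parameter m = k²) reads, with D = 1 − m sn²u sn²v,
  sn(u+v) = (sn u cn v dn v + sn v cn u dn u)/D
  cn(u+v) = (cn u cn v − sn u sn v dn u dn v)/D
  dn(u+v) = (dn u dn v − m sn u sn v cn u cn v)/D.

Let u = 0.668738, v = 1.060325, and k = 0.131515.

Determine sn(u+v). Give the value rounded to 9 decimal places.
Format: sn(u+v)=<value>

sn u = 0.6193778352513179, cn u = 0.7850930500261681, dn u = 0.9966768180324092
sn v = 0.8711717874312791, cn v = 0.4909783261853726, dn v = 0.9934149287671167
m = k² = 0.017296195225
D = 1 − m·sn²u·sn²v = 0.9949641880588285
sn(u+v) = (sn u·cn v·dn v + sn v·cn u·dn u)/D = 0.9837765878111709/0.9949641880588285 = 0.9887557759546255

sn(u+v)=0.988755776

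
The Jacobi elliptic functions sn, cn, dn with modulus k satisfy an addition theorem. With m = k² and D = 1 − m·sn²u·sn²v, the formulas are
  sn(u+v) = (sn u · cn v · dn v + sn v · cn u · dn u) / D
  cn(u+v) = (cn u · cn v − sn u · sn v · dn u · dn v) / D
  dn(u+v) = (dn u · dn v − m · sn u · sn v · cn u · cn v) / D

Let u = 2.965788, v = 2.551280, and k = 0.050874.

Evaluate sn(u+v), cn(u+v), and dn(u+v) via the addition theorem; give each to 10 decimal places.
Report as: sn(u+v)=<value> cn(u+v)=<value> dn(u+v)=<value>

sn u = 0.1769020339535767, cn u = -0.984228464525939, dn u = 0.9999595017532269
sn v = 0.5582415013915074, cn v = -0.829678507690874, dn v = 0.999596639270834
m = k² = 0.002588163876
D = 1 − m·sn²u·sn²v = 0.9999747592843575
sn(u+v) = (sn u·cn v·dn v + sn v·cn u·dn u)/D = -0.6961275380584357/0.9999747592843575 = -0.6961451092591844
cn(u+v) = (cn u·cn v − sn u·sn v·dn u·dn v)/D = 0.7178829779027428/0.9999747592843575 = 0.7179010982402229
dn(u+v) = (dn u·dn v − m·sn u·sn v·cn u·cn v)/D = 0.9993474429281913/0.9999747592843575 = 0.9993726678095204

sn(u+v)=-0.6961451093 cn(u+v)=0.7179010982 dn(u+v)=0.9993726678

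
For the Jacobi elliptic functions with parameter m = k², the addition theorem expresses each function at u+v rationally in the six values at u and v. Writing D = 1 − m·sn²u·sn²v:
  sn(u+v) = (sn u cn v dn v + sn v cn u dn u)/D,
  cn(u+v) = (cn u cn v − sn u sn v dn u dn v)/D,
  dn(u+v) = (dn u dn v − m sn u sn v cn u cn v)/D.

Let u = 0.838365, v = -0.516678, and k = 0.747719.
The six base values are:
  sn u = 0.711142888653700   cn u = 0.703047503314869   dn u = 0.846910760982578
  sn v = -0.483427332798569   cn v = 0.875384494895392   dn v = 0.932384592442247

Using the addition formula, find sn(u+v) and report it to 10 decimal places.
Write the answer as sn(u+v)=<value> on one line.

sn(u+v)=0.3132911733

m = k² = 0.559083702961
D = 1 − m·sn²u·sn²v = 0.9339225949695247
sn(u+v) = (sn u·cn v·dn v + sn v·cn u·dn u)/D = 0.2925897055905573/0.9339225949695247 = 0.3132911733440874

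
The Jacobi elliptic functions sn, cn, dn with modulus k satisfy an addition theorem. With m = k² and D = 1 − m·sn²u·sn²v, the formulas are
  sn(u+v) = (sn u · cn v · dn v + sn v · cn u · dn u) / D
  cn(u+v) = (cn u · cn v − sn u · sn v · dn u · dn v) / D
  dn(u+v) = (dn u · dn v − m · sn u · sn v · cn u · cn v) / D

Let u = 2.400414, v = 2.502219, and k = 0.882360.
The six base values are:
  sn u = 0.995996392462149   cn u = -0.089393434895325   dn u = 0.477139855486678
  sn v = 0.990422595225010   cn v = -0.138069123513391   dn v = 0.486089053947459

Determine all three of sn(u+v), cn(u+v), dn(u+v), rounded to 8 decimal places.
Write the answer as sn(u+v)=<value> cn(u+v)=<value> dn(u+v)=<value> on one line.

sn(u+v)=-0.45006744 cn(u+v)=-0.89299457 dn(u+v)=0.91776604

m = k² = 0.7785591696
D = 1 − m·sn²u·sn²v = 0.2423855765697181
sn(u+v) = (sn u·cn v·dn v + sn v·cn u·dn u)/D = -0.1090898558811392/0.2423855765697181 = -0.4500674397585756
cn(u+v) = (cn u·cn v − sn u·sn v·dn u·dn v)/D = -0.2164490034000318/0.2423855765697181 = -0.8929945686672237
dn(u+v) = (dn u·dn v − m·sn u·sn v·cn u·cn v)/D = 0.2224532514454761/0.2423855765697181 = 0.9177660428218226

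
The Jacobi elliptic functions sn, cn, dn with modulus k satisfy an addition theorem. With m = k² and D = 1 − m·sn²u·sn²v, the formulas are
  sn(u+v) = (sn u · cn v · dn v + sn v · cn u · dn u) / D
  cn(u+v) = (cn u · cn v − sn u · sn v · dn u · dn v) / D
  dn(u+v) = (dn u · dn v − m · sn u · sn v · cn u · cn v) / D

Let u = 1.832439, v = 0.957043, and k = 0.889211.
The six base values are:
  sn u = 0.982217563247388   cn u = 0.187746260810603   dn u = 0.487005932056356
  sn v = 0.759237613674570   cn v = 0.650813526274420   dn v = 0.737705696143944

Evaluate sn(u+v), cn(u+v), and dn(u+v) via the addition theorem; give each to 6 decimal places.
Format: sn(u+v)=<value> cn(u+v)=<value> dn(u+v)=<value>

sn(u+v)=0.965580 cn(u+v)=-0.260105 dn(u+v)=0.512638

m = k² = 0.790696202521
D = 1 − m·sn²u·sn²v = 0.5602756909391469
sn(u+v) = (sn u·cn v·dn v + sn v·cn u·dn u)/D = 0.5409911250782179/0.5602756909391469 = 0.9655802202865453
cn(u+v) = (cn u·cn v − sn u·sn v·dn u·dn v)/D = -0.1457307532538776/0.5602756909391469 = -0.260105436681717
dn(u+v) = (dn u·dn v − m·sn u·sn v·cn u·cn v)/D = 0.287218884017141/0.5602756909391469 = 0.5126384896972741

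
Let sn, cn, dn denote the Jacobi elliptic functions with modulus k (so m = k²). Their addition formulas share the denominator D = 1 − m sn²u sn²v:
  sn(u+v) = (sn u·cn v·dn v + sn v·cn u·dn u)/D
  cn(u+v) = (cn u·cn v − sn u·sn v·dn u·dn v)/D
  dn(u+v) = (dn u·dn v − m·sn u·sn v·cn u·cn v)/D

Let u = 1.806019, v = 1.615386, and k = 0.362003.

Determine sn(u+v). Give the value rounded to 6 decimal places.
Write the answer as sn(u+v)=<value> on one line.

sn(u+v)=-0.167635

sn u = 0.986001153463115, cn u = -0.1667384939640714, dn u = 0.9341290797721192
sn v = 0.9999469547803541, cn v = 0.01029988473219489, dn v = 0.9321843864645121
m = k² = 0.131046172009
D = 1 − m·sn²u·sn²v = 0.8726106535430517
sn(u+v) = (sn u·cn v·dn v + sn v·cn u·dn u)/D = -0.1462800305360532/0.8726106535430517 = -0.1676349354000137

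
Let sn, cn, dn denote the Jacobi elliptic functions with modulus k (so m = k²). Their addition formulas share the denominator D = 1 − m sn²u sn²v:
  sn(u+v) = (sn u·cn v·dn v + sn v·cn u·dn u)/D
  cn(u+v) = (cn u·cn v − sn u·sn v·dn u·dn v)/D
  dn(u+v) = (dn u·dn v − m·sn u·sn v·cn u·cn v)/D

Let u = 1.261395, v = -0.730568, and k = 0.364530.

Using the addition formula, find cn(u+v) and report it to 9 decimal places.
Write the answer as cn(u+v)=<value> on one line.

sn u = 0.9421873003101146, cn u = 0.3350866919684186, dn u = 0.9391689381528431
sn v = -0.6615056000593412, cn v = 0.7499402250113878, dn v = 0.9704906790073509
m = k² = 0.1328821209
D = 1 − m·sn²u·sn²v = 0.948381177478192
cn(u+v) = (cn u·cn v − sn u·sn v·dn u·dn v)/D = 0.819370228634049/0.948381177478192 = 0.8639671980972971

cn(u+v)=0.863967198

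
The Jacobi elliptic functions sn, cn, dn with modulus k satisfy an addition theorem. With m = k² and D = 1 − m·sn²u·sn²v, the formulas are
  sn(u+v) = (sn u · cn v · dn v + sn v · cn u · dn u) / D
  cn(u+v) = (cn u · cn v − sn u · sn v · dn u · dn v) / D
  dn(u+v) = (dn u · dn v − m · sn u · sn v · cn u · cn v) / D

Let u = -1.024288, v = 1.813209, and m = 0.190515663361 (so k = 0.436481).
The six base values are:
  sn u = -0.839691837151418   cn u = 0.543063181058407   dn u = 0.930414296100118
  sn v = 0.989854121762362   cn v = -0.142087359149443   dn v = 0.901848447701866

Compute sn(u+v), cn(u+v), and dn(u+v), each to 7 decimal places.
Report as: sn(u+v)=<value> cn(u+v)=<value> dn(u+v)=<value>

m = k² = 0.190515663361
D = 1 − m·sn²u·sn²v = 0.8683827108680235
sn(u+v) = (sn u·cn v·dn v + sn v·cn u·dn u)/D = 0.6077464750491807/0.8683827108680235 = 0.6998601739107468
cn(u+v) = (cn u·cn v − sn u·sn v·dn u·dn v)/D = 0.6202682924346471/0.8683827108680235 = 0.7142798730005062
dn(u+v) = (dn u·dn v − m·sn u·sn v·cn u·cn v)/D = 0.8268739151074055/0.8683827108680235 = 0.9521998823316895

sn(u+v)=0.6998602 cn(u+v)=0.7142799 dn(u+v)=0.9521999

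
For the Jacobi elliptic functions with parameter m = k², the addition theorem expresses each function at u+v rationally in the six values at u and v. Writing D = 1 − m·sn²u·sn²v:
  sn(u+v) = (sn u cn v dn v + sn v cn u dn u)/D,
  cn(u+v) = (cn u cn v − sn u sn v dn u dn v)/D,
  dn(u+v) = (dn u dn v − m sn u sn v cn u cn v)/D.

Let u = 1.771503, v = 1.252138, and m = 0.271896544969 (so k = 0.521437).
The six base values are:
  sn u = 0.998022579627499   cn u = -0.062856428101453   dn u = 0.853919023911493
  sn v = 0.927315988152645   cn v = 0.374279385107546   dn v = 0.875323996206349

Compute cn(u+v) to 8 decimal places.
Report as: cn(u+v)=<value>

m = k² = 0.271896544969
D = 1 − m·sn²u·sn²v = 0.7671158571170331
cn(u+v) = (cn u·cn v − sn u·sn v·dn u·dn v)/D = -0.7152829856946494/0.7671158571170331 = -0.9324314952669843

cn(u+v)=-0.93243150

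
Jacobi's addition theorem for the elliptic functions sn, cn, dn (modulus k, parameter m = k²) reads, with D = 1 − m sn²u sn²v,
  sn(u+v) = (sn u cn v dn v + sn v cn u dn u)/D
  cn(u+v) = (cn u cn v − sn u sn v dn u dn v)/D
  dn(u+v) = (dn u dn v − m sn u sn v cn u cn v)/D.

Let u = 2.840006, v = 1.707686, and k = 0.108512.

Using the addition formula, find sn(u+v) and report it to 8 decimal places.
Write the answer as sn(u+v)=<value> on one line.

sn(u+v)=-0.98426742

sn u = 0.3058570800031909, cn u = -0.9520774372979971, dn u = 0.9994490879621999
sn v = 0.9913717694383994, cn v = -0.1310801844695721, dn v = 0.9941968927600336
m = k² = 0.011774854144
D = 1 − m·sn²u·sn²v = 0.9989174057711922
sn(u+v) = (sn u·cn v·dn v + sn v·cn u·dn u)/D = -0.9832018537755031/0.9989174057711922 = -0.9842674159996679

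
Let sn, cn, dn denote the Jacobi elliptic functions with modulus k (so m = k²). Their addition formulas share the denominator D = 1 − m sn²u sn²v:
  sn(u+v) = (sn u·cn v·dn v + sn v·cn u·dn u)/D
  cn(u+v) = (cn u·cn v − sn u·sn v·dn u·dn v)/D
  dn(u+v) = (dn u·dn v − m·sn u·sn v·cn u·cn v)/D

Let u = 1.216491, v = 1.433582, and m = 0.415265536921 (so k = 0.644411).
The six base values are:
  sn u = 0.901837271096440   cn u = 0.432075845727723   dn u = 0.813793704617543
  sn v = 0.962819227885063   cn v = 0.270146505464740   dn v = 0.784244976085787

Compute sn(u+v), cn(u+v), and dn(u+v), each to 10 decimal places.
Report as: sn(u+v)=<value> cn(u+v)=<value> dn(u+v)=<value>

m = k² = 0.415265536921
D = 1 − m·sn²u·sn²v = 0.6869081523981592
sn(u+v) = (sn u·cn v·dn v + sn v·cn u·dn u)/D = 0.5296112595639255/0.6869081523981592 = 0.7710073868171852
cn(u+v) = (cn u·cn v − sn u·sn v·dn u·dn v)/D = -0.4374411086925473/0.6869081523981592 = -0.6368262003665799
dn(u+v) = (dn u·dn v − m·sn u·sn v·cn u·cn v)/D = 0.5961256361637557/0.6869081523981592 = 0.8678389302595111

sn(u+v)=0.7710073868 cn(u+v)=-0.6368262004 dn(u+v)=0.8678389303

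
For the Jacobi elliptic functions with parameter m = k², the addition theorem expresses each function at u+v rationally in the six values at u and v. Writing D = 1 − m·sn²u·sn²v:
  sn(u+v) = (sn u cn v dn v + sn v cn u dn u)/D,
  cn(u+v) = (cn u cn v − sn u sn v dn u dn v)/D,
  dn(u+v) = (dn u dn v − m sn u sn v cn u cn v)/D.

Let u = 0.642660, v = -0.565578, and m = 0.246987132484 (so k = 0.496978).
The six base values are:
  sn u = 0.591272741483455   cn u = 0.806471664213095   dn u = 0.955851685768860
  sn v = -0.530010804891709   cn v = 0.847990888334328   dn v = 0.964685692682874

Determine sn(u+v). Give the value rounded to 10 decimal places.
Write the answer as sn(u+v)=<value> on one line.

sn(u+v)=0.0769869171

m = k² = 0.246987132484
D = 1 − m·sn²u·sn²v = 0.9757439828884582
sn(u+v) = (sn u·cn v·dn v + sn v·cn u·dn u)/D = 0.07511952111026464/0.9757439828884582 = 0.07698691708852885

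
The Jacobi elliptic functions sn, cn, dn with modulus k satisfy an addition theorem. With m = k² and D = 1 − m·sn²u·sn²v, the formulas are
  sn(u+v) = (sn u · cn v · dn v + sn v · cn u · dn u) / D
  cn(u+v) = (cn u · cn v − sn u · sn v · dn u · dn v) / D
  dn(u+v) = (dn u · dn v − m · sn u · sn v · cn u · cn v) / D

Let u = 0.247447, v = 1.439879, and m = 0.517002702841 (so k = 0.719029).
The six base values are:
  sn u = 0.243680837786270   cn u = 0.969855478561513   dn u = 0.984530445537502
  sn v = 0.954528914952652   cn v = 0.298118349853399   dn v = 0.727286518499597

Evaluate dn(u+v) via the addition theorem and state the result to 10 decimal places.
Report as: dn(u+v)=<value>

dn(u+v)=0.7008704827

m = k² = 0.517002702841
D = 1 − m·sn²u·sn²v = 0.9720286292771441
dn(u+v) = (dn u·dn v − m·sn u·sn v·cn u·cn v)/D = 0.681266174611704/0.9720286292771441 = 0.7008704827123584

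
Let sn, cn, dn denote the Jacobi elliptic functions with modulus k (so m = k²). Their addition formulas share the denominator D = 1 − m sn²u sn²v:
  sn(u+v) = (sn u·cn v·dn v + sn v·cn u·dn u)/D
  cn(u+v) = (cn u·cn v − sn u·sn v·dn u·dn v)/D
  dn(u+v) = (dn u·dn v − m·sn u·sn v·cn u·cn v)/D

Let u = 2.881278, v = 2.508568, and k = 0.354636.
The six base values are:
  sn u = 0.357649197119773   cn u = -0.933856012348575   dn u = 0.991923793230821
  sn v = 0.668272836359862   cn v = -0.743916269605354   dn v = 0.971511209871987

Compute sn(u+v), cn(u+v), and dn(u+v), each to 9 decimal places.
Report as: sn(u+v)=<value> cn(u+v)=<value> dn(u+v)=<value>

sn(u+v)=-0.883861758 cn(u+v)=0.467748215 dn(u+v)=0.949604970

m = k² = 0.125766692496
D = 1 − m·sn²u·sn²v = 0.9928156453047721
sn(u+v) = (sn u·cn v·dn v + sn v·cn u·dn u)/D = -0.8775117818177074/0.9928156453047721 = -0.8838617581900927
cn(u+v) = (cn u·cn v − sn u·sn v·dn u·dn v)/D = 0.4643877456749299/0.9928156453047721 = 0.4677482147578097
dn(u+v) = (dn u·dn v − m·sn u·sn v·cn u·cn v)/D = 0.9427826715587722/0.9928156453047721 = 0.949604970487103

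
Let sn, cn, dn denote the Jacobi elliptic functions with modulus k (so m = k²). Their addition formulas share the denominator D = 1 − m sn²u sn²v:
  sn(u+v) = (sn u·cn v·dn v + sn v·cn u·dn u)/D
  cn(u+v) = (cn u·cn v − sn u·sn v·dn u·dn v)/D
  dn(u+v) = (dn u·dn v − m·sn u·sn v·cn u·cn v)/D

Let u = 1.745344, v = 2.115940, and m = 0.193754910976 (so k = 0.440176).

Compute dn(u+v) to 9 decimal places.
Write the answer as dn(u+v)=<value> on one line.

sn u = 0.9968173024923377, cn u = -0.07971991879009487, dn u = 0.8985969357369641
sn v = 0.9150076133752279, cn v = -0.403436571799545, dn v = 0.9153036901275507
m = k² = 0.193754910976
D = 1 − m·sn²u·sn²v = 0.8388117909514953
dn(u+v) = (dn u·dn v − m·sn u·sn v·cn u·cn v)/D = 0.8168053393897223/0.8388117909514953 = 0.9737647326859697

dn(u+v)=0.973764733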